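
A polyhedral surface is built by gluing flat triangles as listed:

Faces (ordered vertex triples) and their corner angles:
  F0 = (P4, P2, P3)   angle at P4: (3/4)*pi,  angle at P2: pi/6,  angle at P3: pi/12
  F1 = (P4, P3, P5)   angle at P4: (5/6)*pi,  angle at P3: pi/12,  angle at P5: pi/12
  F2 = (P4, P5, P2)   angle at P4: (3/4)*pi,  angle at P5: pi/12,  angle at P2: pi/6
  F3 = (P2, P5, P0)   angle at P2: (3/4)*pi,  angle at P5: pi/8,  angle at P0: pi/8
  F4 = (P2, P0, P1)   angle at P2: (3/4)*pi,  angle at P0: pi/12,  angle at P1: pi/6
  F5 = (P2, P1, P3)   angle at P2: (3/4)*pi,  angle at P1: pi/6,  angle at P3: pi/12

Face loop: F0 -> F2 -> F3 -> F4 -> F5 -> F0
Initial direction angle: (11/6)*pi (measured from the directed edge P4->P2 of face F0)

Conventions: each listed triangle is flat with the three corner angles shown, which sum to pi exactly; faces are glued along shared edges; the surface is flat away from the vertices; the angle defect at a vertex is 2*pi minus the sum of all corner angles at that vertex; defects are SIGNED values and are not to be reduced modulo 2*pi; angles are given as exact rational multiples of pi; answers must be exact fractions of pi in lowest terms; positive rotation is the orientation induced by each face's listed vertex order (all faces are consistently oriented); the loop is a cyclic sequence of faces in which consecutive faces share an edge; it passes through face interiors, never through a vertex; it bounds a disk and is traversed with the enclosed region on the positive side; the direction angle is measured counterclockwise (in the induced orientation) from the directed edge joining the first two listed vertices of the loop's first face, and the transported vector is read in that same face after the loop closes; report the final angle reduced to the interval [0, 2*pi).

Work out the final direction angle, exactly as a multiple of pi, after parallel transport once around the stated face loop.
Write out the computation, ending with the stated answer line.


enclosed vertex P2: corner angles sum to (31/12)*pi, defect = 2*pi - (31/12)*pi = (-7/12)*pi
holonomy = initial angle + sum of enclosed defects (mod 2*pi), positive in the induced orientation
final angle = (11/6)*pi - (7/12)*pi = (5/4)*pi (mod 2*pi)

Answer: final direction angle = (5/4)*pi


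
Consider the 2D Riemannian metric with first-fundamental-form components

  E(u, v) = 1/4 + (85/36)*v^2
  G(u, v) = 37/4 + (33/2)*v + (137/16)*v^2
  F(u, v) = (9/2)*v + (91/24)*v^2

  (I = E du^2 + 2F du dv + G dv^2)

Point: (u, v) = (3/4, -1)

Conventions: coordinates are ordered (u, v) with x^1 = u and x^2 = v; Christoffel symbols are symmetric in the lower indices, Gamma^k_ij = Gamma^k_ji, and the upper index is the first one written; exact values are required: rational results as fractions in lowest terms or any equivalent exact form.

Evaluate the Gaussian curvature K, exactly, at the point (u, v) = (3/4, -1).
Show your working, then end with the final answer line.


E = 47/18, F = -17/24, G = 21/16, EG - F^2 = 1685/576 at the point
E_u = 0, E_v = -85/18, F_u = 0, F_v = -37/12, G_u = 0, G_v = -5/8
E_vv = 85/18, F_uv = 0, G_uu = 0
Evaluate Brioschi's two determinant matrices M1, M2 and divide by (EG - F^2)^2.
M1 = [[-E_vv/2 + F_uv - G_uu/2, E_u/2, F_u - E_v/2], [F_v - G_u/2, E, F], [G_v/2, F, G]] = [[-85/36, 0, 85/36], [-37/12, 47/18, -17/24], [-5/16, -17/24, 21/16]]; det M1 = 3655/20736
M2 = [[0, E_v/2, G_u/2], [E_v/2, E, F], [G_u/2, F, G]] = [[0, -85/36, 0], [-85/36, 47/18, -17/24], [0, -17/24, 21/16]]; det M2 = -50575/6912
det M1 - det M2 = 38845/5184; K = 38845/5184 / (1685/576)^2 = 497216/567845

Answer: K = 497216/567845


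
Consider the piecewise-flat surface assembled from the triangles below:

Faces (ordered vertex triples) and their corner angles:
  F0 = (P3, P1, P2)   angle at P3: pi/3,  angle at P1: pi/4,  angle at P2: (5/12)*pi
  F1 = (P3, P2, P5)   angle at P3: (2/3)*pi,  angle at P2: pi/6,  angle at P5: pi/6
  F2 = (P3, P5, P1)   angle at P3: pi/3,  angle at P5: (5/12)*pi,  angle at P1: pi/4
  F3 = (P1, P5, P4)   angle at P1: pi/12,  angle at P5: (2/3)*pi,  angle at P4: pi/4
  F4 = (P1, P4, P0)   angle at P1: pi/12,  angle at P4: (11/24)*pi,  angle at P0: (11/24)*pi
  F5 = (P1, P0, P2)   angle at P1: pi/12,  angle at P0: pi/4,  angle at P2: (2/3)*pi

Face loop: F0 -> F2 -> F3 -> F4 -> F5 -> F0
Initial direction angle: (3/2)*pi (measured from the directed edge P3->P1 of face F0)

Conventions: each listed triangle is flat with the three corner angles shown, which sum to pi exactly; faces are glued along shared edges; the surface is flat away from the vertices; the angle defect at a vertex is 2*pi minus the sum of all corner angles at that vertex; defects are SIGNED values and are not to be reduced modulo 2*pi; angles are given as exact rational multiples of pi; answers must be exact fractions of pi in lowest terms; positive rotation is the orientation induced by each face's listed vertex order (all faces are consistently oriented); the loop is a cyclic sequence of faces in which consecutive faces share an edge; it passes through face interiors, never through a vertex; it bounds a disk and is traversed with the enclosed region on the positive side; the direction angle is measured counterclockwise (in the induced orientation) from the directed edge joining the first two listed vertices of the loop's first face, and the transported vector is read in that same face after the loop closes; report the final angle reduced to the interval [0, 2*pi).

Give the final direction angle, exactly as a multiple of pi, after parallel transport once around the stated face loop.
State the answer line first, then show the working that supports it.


Answer: final direction angle = (3/4)*pi

enclosed vertex P1: corner angles sum to (3/4)*pi, defect = 2*pi - (3/4)*pi = (5/4)*pi
adding the enclosed defects to the starting angle (mod 2*pi, induced orientation) gives the holonomy
final angle = (3/2)*pi + (5/4)*pi = (3/4)*pi (mod 2*pi)


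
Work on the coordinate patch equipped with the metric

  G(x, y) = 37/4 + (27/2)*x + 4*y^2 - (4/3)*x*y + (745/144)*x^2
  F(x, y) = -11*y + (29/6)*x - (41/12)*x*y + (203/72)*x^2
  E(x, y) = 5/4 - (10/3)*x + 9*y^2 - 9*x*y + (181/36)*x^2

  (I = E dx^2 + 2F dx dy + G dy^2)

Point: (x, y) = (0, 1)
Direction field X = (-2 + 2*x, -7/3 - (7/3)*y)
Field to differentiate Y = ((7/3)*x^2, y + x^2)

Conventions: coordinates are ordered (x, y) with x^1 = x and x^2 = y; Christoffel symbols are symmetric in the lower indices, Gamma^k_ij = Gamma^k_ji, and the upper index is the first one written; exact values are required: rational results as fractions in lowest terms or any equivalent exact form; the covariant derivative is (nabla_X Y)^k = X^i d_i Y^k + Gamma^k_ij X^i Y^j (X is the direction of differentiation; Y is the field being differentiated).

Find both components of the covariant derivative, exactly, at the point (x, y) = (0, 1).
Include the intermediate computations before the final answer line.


E = 41/4, F = -11, G = 53/4 at the point
E_x = -37/3, E_y = 18, F_x = 17/12, F_y = -11, G_x = 73/6, G_y = 8
EG - F^2 = 237/16;  g^inv = (16/237) * [[53/4, 11], [11, 41/4]]
first-kind symbols [ij,l] = (1/2)(d_i g_jl + d_j g_il - d_l g_ij): [xx,x] = E_x/2 = -37/6, [xx,y] = F_x - E_y/2 = -91/12, [xy,x] = E_y/2 = 9, [xy,y] = G_x/2 = 73/12, [yy,x] = F_y - G_x/2 = -205/12, [yy,y] = G_y/2 = 4
Gamma^x_ij = (G*[ij,x] - F*[ij,y])/(EG - F^2), Gamma^y_ij = (E*[ij,y] - F*[ij,x])/(EG - F^2)
Gamma_xxx = -2642/237, Gamma_xxy = 8936/711, Gamma_xyy = -8753/711, Gamma_yxx = -2329/237, Gamma_yxy = 7745/711, Gamma_yyy = -7052/711
X = (-2, -14/3), Y = (0, 1) at the point

Answer: (nabla_X Y)^x = 68926/2133, (nabla_X Y)^y = 42304/2133


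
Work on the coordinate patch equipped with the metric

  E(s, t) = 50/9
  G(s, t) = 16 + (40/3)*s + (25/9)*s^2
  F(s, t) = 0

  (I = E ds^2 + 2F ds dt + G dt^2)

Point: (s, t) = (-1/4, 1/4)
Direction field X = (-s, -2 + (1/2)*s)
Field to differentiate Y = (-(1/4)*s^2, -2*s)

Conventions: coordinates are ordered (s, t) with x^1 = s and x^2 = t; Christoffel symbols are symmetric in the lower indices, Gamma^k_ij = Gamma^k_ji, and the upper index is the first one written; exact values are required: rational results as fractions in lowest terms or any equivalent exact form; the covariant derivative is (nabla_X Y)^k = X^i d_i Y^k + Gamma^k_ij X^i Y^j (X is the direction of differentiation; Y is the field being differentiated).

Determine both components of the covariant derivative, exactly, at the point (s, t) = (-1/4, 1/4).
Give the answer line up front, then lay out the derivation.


Answer: (nabla_X Y)^s = 751/640, (nabla_X Y)^t = -2347/5504

E = 50/9, F = 0, G = 1849/144 at the point
E_s = 0, E_t = 0, F_s = 0, F_t = 0, G_s = 215/18, G_t = 0
EG - F^2 = 46225/648;  g^inv = (648/46225) * [[1849/144, 0], [0, 50/9]]
first-kind symbols [ij,l] = (1/2)(d_i g_jl + d_j g_il - d_l g_ij): [ss,s] = E_s/2 = 0, [ss,t] = F_s - E_t/2 = 0, [st,s] = E_t/2 = 0, [st,t] = G_s/2 = 215/36, [tt,s] = F_t - G_s/2 = -215/36, [tt,t] = G_t/2 = 0
Gamma^s_ij = (G*[ij,s] - F*[ij,t])/(EG - F^2), Gamma^t_ij = (E*[ij,t] - F*[ij,s])/(EG - F^2)
Gamma_sss = 0, Gamma_sst = 0, Gamma_stt = -43/40, Gamma_tss = 0, Gamma_tst = 20/43, Gamma_ttt = 0
X = (1/4, -17/8), Y = (-1/64, 1/2) at the point


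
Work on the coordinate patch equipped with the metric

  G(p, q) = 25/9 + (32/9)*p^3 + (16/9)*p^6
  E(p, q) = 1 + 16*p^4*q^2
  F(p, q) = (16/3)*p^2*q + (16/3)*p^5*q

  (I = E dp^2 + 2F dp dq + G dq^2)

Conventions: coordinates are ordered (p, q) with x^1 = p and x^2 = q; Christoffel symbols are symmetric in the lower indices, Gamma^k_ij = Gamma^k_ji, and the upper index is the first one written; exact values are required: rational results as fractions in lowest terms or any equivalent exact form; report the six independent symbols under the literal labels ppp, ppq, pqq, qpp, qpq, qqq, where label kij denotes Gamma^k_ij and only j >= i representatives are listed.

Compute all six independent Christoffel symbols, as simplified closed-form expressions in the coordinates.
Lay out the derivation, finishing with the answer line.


E = 1 + 16*p^4*q^2; F = (16/3)*p^2*q + (16/3)*p^5*q; G = 25/9 + (32/9)*p^3 + (16/9)*p^6
Gamma^k_ij = (1/2) g^{kl} (d_i g_jl + d_j g_il - d_l g_ij), with g^inv = (1/(EG-F^2)) [[G, -F], [-F, E]]
first partials: E_p = 64*p^3*q^2, E_q = 32*p^4*q, F_p = (32/3)*p*q + (80/3)*p^4*q, F_q = (16/3)*p^2 + (16/3)*p^5, G_p = (32/3)*p^2 + (32/3)*p^5, G_q = 0
D = EG - F^2 = 25/9 + (32/9)*p^3 + 16*p^4*q^2 + (16/9)*p^6
expanded: Gamma^p_pp = (G E_p - 2F F_p + F E_q)/(2D), Gamma^p_pq = (G E_q - F G_p)/(2D), Gamma^p_qq = (2G F_q - G G_p - F G_q)/(2D), Gamma^q_pp = (2E F_p - E E_q - F E_p)/(2D), Gamma^q_pq = (E G_p - F E_q)/(2D), Gamma^q_qq = (E G_q - 2F F_q + F G_p)/(2D); substitute and cancel common factors

Answer: Gamma_ppp = 288*p^3*q^2/(16*p^6 + 144*p^4*q^2 + 32*p^3 + 25), Gamma_ppq = 144*p^4*q/(16*p^6 + 144*p^4*q^2 + 32*p^3 + 25), Gamma_pqq = 0, Gamma_qpp = (96*p^4*q + 96*p*q)/(16*p^6 + 144*p^4*q^2 + 32*p^3 + 25), Gamma_qpq = (48*p^5 + 48*p^2)/(16*p^6 + 144*p^4*q^2 + 32*p^3 + 25), Gamma_qqq = 0


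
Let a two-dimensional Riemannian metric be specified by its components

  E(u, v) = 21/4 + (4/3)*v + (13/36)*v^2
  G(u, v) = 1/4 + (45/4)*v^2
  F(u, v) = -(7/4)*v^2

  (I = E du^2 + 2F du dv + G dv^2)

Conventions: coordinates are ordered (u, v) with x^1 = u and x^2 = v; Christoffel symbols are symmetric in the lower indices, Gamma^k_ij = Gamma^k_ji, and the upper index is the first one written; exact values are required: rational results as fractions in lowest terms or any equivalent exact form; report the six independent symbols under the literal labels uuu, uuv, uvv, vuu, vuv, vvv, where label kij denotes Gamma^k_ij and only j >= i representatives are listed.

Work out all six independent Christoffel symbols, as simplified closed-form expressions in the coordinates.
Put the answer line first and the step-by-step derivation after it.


Answer: Gamma_uuu = (-91*v^3 - 168*v^2)/(144*v^4 + 2160*v^3 + 8518*v^2 + 48*v + 189), Gamma_uuv = (585*v^3 + 1080*v^2 + 13*v + 24)/(144*v^4 + 2160*v^3 + 8518*v^2 + 48*v + 189), Gamma_uvv = (-2835*v^3 - 126*v)/(144*v^4 + 2160*v^3 + 8518*v^2 + 48*v + 189), Gamma_vuu = (-169*v^3 - 936*v^2 - 3609*v - 4536)/(1296*v^4 + 19440*v^3 + 76662*v^2 + 432*v + 1701), Gamma_vuv = (91*v^3 + 168*v^2)/(144*v^4 + 2160*v^3 + 8518*v^2 + 48*v + 189), Gamma_vvv = (-297*v^3 + 2160*v^2 + 8505*v)/(144*v^4 + 2160*v^3 + 8518*v^2 + 48*v + 189)

E = 21/4 + (4/3)*v + (13/36)*v^2; F = -(7/4)*v^2; G = 1/4 + (45/4)*v^2
Gamma^k_ij = (1/2) g^{kl} (d_i g_jl + d_j g_il - d_l g_ij), with g^inv = (1/(EG-F^2)) [[G, -F], [-F, E]]
first partials: E_u = 0, E_v = 4/3 + (13/18)*v, F_u = 0, F_v = -(7/2)*v, G_u = 0, G_v = (45/2)*v
D = EG - F^2 = 21/16 + (1/3)*v + (4259/72)*v^2 + 15*v^3 + v^4
expanded: Gamma^u_uu = (G E_u - 2F F_u + F E_v)/(2D), Gamma^u_uv = (G E_v - F G_u)/(2D), Gamma^u_vv = (2G F_v - G G_u - F G_v)/(2D), Gamma^v_uu = (2E F_u - E E_v - F E_u)/(2D), Gamma^v_uv = (E G_u - F E_v)/(2D), Gamma^v_vv = (E G_v - 2F F_v + F G_u)/(2D); substitute and cancel common factors


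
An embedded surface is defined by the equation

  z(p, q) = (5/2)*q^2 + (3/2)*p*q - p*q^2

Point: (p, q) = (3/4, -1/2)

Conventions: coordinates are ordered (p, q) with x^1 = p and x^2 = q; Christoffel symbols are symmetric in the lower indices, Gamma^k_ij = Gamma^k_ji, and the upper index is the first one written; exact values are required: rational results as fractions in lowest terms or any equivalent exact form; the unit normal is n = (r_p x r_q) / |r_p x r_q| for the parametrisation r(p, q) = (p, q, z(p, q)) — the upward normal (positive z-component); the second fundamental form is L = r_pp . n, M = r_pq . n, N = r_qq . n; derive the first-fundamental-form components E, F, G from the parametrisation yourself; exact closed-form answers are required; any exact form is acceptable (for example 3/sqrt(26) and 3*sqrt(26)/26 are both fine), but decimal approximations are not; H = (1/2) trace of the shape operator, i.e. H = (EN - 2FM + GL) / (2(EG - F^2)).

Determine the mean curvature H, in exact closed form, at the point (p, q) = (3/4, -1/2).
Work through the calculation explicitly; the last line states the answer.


z_p = -1, z_q = -5/8, z_pp = 0, z_pq = 5/2, z_qq = 7/2
E = 2, F = 5/8, G = 89/64; answer radicand W^2 = 153/64
unnormalised second-form numerators: l = 0, m = 5/2, n = 7/2; L = l/sqrt(153/64), and similarly M = m/sqrt(W^2), N = n/sqrt(W^2)
H = (E*n - 2*F*m + G*l) / (2*(EG - F^2)*sqrt(W^2)); E*n - 2*F*m + G*l = 31/8, EG - F^2 = 153/64, so H = (124/153)/sqrt(153/64)

Answer: H = 992*sqrt(17)/7803


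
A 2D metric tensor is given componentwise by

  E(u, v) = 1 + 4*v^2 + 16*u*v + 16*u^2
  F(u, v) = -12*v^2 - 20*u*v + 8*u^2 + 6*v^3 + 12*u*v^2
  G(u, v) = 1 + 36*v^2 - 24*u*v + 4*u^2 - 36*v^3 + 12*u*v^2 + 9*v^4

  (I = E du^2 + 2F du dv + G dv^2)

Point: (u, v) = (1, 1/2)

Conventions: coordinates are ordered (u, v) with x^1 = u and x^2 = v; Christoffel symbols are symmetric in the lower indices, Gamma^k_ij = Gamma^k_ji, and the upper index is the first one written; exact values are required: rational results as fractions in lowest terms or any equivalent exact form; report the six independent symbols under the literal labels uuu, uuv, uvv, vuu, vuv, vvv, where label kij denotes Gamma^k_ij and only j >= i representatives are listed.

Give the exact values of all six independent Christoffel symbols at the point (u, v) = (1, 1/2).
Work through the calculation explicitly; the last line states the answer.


E = 26, F = -5/4, G = 17/16 at the point
E_u = 40, E_v = 20, F_u = 9, F_v = -31/2, G_u = -1, G_v = 3/2
EG - F^2 = 417/16;  g^inv = (16/417) * [[17/16, 5/4], [5/4, 26]]
first-kind symbols [ij,l] = (1/2)(d_i g_jl + d_j g_il - d_l g_ij): [uu,u] = E_u/2 = 20, [uu,v] = F_u - E_v/2 = -1, [uv,u] = E_v/2 = 10, [uv,v] = G_u/2 = -1/2, [vv,u] = F_v - G_u/2 = -15, [vv,v] = G_v/2 = 3/4
Gamma^u_ij = (G*[ij,u] - F*[ij,v])/(EG - F^2), Gamma^v_ij = (E*[ij,v] - F*[ij,u])/(EG - F^2)

Answer: Gamma_uuu = 320/417, Gamma_uuv = 160/417, Gamma_uvv = -80/139, Gamma_vuu = -16/417, Gamma_vuv = -8/417, Gamma_vvv = 4/139


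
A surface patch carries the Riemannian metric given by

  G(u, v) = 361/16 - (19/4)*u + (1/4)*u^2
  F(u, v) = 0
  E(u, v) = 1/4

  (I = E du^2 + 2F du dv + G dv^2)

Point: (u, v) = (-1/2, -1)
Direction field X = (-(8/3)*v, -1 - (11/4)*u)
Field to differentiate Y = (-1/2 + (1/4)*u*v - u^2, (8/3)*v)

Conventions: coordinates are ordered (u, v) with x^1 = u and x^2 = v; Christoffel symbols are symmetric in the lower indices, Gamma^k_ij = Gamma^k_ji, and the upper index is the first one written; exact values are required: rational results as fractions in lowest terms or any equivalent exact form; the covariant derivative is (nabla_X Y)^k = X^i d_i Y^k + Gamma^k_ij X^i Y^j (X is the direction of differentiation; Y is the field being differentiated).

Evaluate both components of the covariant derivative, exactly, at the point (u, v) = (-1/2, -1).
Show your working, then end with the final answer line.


E = 1/4, F = 0, G = 25 at the point
E_u = 0, E_v = 0, F_u = 0, F_v = 0, G_u = -5, G_v = 0
EG - F^2 = 25/4;  g^inv = (4/25) * [[25, 0], [0, 1/4]]
first-kind symbols [ij,l] = (1/2)(d_i g_jl + d_j g_il - d_l g_ij): [uu,u] = E_u/2 = 0, [uu,v] = F_u - E_v/2 = 0, [uv,u] = E_v/2 = 0, [uv,v] = G_u/2 = -5/2, [vv,u] = F_v - G_u/2 = 5/2, [vv,v] = G_v/2 = 0
Gamma^u_ij = (G*[ij,u] - F*[ij,v])/(EG - F^2), Gamma^v_ij = (E*[ij,v] - F*[ij,u])/(EG - F^2)
Gamma_uuu = 0, Gamma_uuv = 0, Gamma_uvv = 10, Gamma_vuu = 0, Gamma_vuv = -1/10, Gamma_vvv = 0
X = (8/3, 3/8), Y = (-5/8, -8/3) at the point

Answer: (nabla_X Y)^u = -515/64, (nabla_X Y)^v = 9991/5760


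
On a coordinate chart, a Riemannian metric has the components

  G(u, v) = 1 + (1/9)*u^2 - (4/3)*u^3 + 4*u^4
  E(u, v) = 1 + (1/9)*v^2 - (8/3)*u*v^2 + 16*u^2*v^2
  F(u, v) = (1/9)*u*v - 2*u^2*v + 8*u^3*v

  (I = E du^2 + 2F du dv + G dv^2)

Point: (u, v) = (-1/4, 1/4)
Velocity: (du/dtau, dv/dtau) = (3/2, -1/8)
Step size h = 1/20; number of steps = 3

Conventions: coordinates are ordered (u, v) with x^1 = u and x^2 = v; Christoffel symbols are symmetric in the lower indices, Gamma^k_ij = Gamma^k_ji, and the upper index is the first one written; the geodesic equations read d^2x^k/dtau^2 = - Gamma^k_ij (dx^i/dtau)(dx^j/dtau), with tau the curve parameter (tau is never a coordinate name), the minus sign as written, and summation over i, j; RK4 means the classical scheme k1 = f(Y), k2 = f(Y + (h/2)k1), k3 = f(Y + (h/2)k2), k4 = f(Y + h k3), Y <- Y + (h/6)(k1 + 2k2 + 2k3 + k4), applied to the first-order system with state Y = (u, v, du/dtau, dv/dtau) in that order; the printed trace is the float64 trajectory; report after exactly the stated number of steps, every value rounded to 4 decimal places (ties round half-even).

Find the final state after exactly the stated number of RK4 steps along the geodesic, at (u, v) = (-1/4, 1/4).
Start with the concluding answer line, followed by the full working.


Answer: u = -0.0179, v = 0.2278, du/dtau = 1.5797, dv/dtau = -0.1591

f(Y) = (du/dtau, dv/dtau, -Gamma^u_ij Y'^i Y'^j, -Gamma^v_ij Y'^i Y'^j) with the Gammas evaluated at the stage position; h = 0.050000; intermediate values shown to 6 dp
step 0: u = -0.2500, v = 0.2500, du/dtau = 1.5000, dv/dtau = -0.1250
step 1:
  k1: at (u, v) = (-0.250000, 0.250000), (du/dtau, dv/dtau) = (1.500000, -0.125000); Gamma_uuu = -0.288722, Gamma_uuv = 0.384962, Gamma_uvv = 0.000000, Gamma_vuu = 0.180451, Gamma_vuv = -0.240602, Gamma_vvv = 0.000000; k1 = (1.500000, -0.125000, 0.793985, -0.496241)
  k2: at (u, v) = (-0.212500, 0.246875), (du/dtau, dv/dtau) = (1.519850, -0.137406); Gamma_uuu = -0.259589, Gamma_uuv = 0.311068, Gamma_uvv = 0.000000, Gamma_vuu = 0.143193, Gamma_vuv = -0.171589, Gamma_vvv = 0.000000; k2 = (1.519850, -0.137406, 0.729560, -0.402435)
  k3: at (u, v) = (-0.212004, 0.246565), (du/dtau, dv/dtau) = (1.518239, -0.135061); Gamma_uuu = -0.258663, Gamma_uuv = 0.309828, Gamma_uvv = 0.000000, Gamma_vuu = 0.142580, Gamma_vuv = -0.170784, Gamma_vvv = 0.000000; k3 = (1.518239, -0.135061, 0.723294, -0.398695)
  k4: at (u, v) = (-0.174088, 0.243247), (du/dtau, dv/dtau) = (1.536165, -0.144935); Gamma_uuu = -0.226319, Gamma_uuv = 0.239507, Gamma_uvv = 0.000000, Gamma_vuu = 0.107204, Gamma_vuv = -0.113450, Gamma_vvv = 0.000000; k4 = (1.536165, -0.144935, 0.640716, -0.303497)
  Y <- Y + (h/6)(k1 + 2k2 + 2k3 + k4): u = -0.1741, v = 0.2432, du/dtau = 1.5362, dv/dtau = -0.1450
step 2:
  k1: at (u, v) = (-0.174064, 0.243209), (du/dtau, dv/dtau) = (1.536170, -0.145017); Gamma_uuu = -0.226235, Gamma_uuv = 0.239433, Gamma_uvv = 0.000000, Gamma_vuu = 0.107168, Gamma_vuv = -0.113420, Gamma_vvv = 0.000000; k1 = (1.536170, -0.145017, 0.640551, -0.303430)
  k2: at (u, v) = (-0.135660, 0.239584), (du/dtau, dv/dtau) = (1.552184, -0.152602); Gamma_uuu = -0.191406, Gamma_uuv = 0.174956, Gamma_uvv = 0.000000, Gamma_vuu = 0.074811, Gamma_vuv = -0.068381, Gamma_vvv = 0.000000; k2 = (1.552184, -0.152602, 0.544033, -0.212635)
  k3: at (u, v) = (-0.135259, 0.239394), (du/dtau, dv/dtau) = (1.549771, -0.150333); Gamma_uuu = -0.190806, Gamma_uuv = 0.174227, Gamma_uvv = 0.000000, Gamma_vuu = 0.074453, Gamma_vuv = -0.067983, Gamma_vvv = 0.000000; k3 = (1.549771, -0.150333, 0.539460, -0.210498)
  k4: at (u, v) = (-0.096575, 0.235693), (du/dtau, dv/dtau) = (1.563143, -0.155542); Gamma_uuu = -0.155045, Gamma_uuv = 0.118348, Gamma_uvv = 0.000000, Gamma_vuu = 0.046478, Gamma_vuv = -0.035478, Gamma_vvv = 0.000000; k4 = (1.563143, -0.155542, 0.436388, -0.130817)
  Y <- Y + (h/6)(k1 + 2k2 + 2k3 + k4): u = -0.0965, v = 0.2357, du/dtau = 1.5632, dv/dtau = -0.1557
step 3:
  k1: at (u, v) = (-0.096537, 0.235656), (du/dtau, dv/dtau) = (1.563203, -0.155688); Gamma_uuu = -0.154967, Gamma_uuv = 0.118282, Gamma_uvv = 0.000000, Gamma_vuu = 0.046447, Gamma_vuv = -0.035452, Gamma_vvv = 0.000000; k1 = (1.563203, -0.155688, 0.436250, -0.130754)
  k2: at (u, v) = (-0.057457, 0.231764), (du/dtau, dv/dtau) = (1.574109, -0.158956); Gamma_uuu = -0.118895, Gamma_uuv = 0.072226, Gamma_uvv = 0.000000, Gamma_vuu = 0.023461, Gamma_vuv = -0.014252, Gamma_vvv = 0.000000; k2 = (1.574109, -0.158956, 0.330744, -0.065264)
  k3: at (u, v) = (-0.057184, 0.231682), (du/dtau, dv/dtau) = (1.571471, -0.157319); Gamma_uuu = -0.118591, Gamma_uuv = 0.071927, Gamma_uvv = 0.000000, Gamma_vuu = 0.023315, Gamma_vuv = -0.014141, Gamma_vvv = 0.000000; k3 = (1.571471, -0.157319, 0.328427, -0.064569)
  k4: at (u, v) = (-0.017963, 0.227790), (du/dtau, dv/dtau) = (1.579624, -0.158916); Gamma_uuu = -0.083384, Gamma_uuv = 0.037080, Gamma_uvv = 0.000000, Gamma_vuu = 0.005993, Gamma_vuv = -0.002665, Gamma_vvv = 0.000000; k4 = (1.579624, -0.158916, 0.226676, -0.016291)
  Y <- Y + (h/6)(k1 + 2k2 + 2k3 + k4): u = -0.0179, v = 0.2278, du/dtau = 1.5797, dv/dtau = -0.1591


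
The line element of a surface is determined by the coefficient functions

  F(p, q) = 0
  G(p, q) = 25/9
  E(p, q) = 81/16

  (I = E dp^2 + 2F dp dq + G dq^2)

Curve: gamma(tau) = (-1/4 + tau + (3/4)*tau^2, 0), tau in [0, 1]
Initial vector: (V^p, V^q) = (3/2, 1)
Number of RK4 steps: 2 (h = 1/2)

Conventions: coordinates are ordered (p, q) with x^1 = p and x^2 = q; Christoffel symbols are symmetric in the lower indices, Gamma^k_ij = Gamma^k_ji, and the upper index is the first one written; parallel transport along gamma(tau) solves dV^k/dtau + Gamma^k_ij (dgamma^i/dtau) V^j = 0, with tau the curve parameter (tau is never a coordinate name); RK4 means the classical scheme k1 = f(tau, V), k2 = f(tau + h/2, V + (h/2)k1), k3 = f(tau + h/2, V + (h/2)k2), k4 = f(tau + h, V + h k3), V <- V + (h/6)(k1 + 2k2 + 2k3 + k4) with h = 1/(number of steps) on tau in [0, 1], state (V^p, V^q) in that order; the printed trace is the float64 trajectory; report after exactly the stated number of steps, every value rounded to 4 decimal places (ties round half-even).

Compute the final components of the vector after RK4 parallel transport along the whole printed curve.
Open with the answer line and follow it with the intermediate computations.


Answer: V^p = 1.5000, V^q = 1.0000

gamma'(tau) = (1 + (3/2)*tau, 0); f(tau, V)^k = -Gamma^k_ij(gamma(tau)) gamma'^i(tau) V^j; h = 1/2; intermediate values shown to 6 dp
curve data and Christoffel symbols at the stage parameters:
  tau = 0.000000: gamma = (-0.250000, 0.000000), gamma' = (1.000000, 0.000000); Gamma_ppp = 0.000000, Gamma_ppq = 0.000000, Gamma_pqq = 0.000000, Gamma_qpp = 0.000000, Gamma_qpq = 0.000000, Gamma_qqq = 0.000000
  tau = 0.250000: gamma = (0.046875, 0.000000), gamma' = (1.375000, 0.000000); Gamma_ppp = 0.000000, Gamma_ppq = 0.000000, Gamma_pqq = 0.000000, Gamma_qpp = 0.000000, Gamma_qpq = 0.000000, Gamma_qqq = 0.000000
  tau = 0.500000: gamma = (0.437500, 0.000000), gamma' = (1.750000, 0.000000); Gamma_ppp = 0.000000, Gamma_ppq = 0.000000, Gamma_pqq = 0.000000, Gamma_qpp = 0.000000, Gamma_qpq = 0.000000, Gamma_qqq = 0.000000
  tau = 0.750000: gamma = (0.921875, 0.000000), gamma' = (2.125000, 0.000000); Gamma_ppp = 0.000000, Gamma_ppq = 0.000000, Gamma_pqq = 0.000000, Gamma_qpp = 0.000000, Gamma_qpq = 0.000000, Gamma_qqq = 0.000000
  tau = 1.000000: gamma = (1.500000, 0.000000), gamma' = (2.500000, 0.000000); Gamma_ppp = 0.000000, Gamma_ppq = 0.000000, Gamma_pqq = 0.000000, Gamma_qpp = 0.000000, Gamma_qpq = 0.000000, Gamma_qqq = 0.000000
step 0: V^p = 1.5000, V^q = 1.0000
step 1: k1 = (0.000000, 0.000000), k2 = (0.000000, 0.000000), k3 = (0.000000, 0.000000), k4 = (0.000000, 0.000000); V <- V + (h/6)(k1 + 2k2 + 2k3 + k4): V^p = 1.5000, V^q = 1.0000
step 2: k1 = (0.000000, 0.000000), k2 = (0.000000, 0.000000), k3 = (0.000000, 0.000000), k4 = (0.000000, 0.000000); V <- V + (h/6)(k1 + 2k2 + 2k3 + k4): V^p = 1.5000, V^q = 1.0000


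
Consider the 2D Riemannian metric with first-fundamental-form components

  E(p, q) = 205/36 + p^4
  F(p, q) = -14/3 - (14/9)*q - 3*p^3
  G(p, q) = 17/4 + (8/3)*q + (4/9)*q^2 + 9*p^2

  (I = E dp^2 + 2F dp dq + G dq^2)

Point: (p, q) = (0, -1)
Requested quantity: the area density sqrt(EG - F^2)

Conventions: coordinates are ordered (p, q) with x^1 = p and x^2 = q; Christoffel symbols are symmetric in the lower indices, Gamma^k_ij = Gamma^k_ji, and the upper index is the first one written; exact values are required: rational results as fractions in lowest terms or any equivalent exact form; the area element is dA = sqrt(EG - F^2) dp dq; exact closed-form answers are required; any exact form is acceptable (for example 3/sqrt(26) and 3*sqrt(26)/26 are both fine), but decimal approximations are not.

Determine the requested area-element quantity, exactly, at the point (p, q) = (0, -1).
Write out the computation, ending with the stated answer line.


E = 205/36, F = -28/9, G = 73/36; EG - F^2 = 269/144

Answer: sqrt(EG - F^2) = sqrt(269)/12


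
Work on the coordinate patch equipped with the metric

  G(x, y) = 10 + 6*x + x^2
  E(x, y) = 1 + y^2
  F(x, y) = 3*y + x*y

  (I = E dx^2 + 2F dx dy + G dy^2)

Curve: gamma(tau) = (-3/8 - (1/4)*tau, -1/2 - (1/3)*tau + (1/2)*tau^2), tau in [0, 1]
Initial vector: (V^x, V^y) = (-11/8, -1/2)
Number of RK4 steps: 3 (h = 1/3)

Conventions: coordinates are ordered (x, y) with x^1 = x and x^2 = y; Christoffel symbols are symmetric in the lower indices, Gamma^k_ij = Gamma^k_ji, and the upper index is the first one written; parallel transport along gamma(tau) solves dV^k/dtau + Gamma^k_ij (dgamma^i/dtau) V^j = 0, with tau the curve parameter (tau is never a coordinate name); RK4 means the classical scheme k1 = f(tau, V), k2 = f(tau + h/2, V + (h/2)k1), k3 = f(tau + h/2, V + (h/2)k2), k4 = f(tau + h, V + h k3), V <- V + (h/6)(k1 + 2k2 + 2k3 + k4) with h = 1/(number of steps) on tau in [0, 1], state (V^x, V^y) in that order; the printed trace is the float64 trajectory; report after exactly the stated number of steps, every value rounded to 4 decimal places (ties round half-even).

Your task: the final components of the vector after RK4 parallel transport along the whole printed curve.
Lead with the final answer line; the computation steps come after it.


Answer: V^x = -1.3803, V^y = -0.4637

gamma'(tau) = (-1/4, -1/3 + tau); f(tau, V)^k = -Gamma^k_ij(gamma(tau)) gamma'^i(tau) V^j; h = 1/3; intermediate values shown to 6 dp
curve data and Christoffel symbols at the stage parameters:
  tau = 0.000000: gamma = (-0.375000, -0.500000), gamma' = (-0.250000, -0.333333); Gamma_xxx = 0.000000, Gamma_xxy = -0.061420, Gamma_xyy = 0.000000, Gamma_yxx = 0.000000, Gamma_yxy = 0.322457, Gamma_yyy = 0.000000
  tau = 0.166667: gamma = (-0.416667, -0.541667), gamma' = (-0.250000, -0.166667); Gamma_xxx = 0.000000, Gamma_xxy = -0.067989, Gamma_xyy = 0.000000, Gamma_yxx = 0.000000, Gamma_yxy = 0.324254, Gamma_yyy = 0.000000
  tau = 0.333333: gamma = (-0.458333, -0.555556), gamma' = (-0.250000, 0.000000); Gamma_xxx = 0.000000, Gamma_xxy = -0.071512, Gamma_xyy = 0.000000, Gamma_yxx = 0.000000, Gamma_yxy = 0.327167, Gamma_yyy = 0.000000
  tau = 0.500000: gamma = (-0.500000, -0.541667), gamma' = (-0.250000, 0.166667); Gamma_xxx = 0.000000, Gamma_xxy = -0.071807, Gamma_xyy = 0.000000, Gamma_yxx = 0.000000, Gamma_yxy = 0.331415, Gamma_yyy = 0.000000
  tau = 0.666667: gamma = (-0.541667, -0.500000), gamma' = (-0.250000, 0.333333); Gamma_xxx = 0.000000, Gamma_xxy = -0.068555, Gamma_xyy = 0.000000, Gamma_yxx = 0.000000, Gamma_yxy = 0.337063, Gamma_yyy = 0.000000
  tau = 0.833333: gamma = (-0.583333, -0.430556), gamma' = (-0.250000, 0.500000); Gamma_xxx = 0.000000, Gamma_xxy = -0.061283, Gamma_xyy = 0.000000, Gamma_yxx = 0.000000, Gamma_yxy = 0.343977, Gamma_yyy = 0.000000
  tau = 1.000000: gamma = (-0.625000, -0.333333), gamma' = (-0.250000, 0.666667); Gamma_xxx = 0.000000, Gamma_xxy = -0.049370, Gamma_xyy = 0.000000, Gamma_yxx = 0.000000, Gamma_yxy = 0.351761, Gamma_yyy = 0.000000
step 0: V^x = -1.3750, V^y = -0.5000
step 1: k1 = (0.035829, -0.188100), k2 = (0.024545, -0.117058), k3 = (0.024365, -0.116200), k4 = (0.009631, -0.044064); V <- V + (h/6)(k1 + 2k2 + 2k3 + k4): V^x = -1.3670, V^y = -0.5388
step 2: k1 = (0.009633, -0.044071), k2 = (-0.006537, 0.030169), k3 = (-0.006791, 0.031344), k4 = (-0.022235, 0.109324); V <- V + (h/6)(k1 + 2k2 + 2k3 + k4): V^x = -1.3692, V^y = -0.5284
step 3: k1 = (-0.022234, 0.109316), k2 = (-0.034253, 0.192259), k3 = (-0.034526, 0.193792), k4 = (-0.039721, 0.283009); V <- V + (h/6)(k1 + 2k2 + 2k3 + k4): V^x = -1.3803, V^y = -0.4637


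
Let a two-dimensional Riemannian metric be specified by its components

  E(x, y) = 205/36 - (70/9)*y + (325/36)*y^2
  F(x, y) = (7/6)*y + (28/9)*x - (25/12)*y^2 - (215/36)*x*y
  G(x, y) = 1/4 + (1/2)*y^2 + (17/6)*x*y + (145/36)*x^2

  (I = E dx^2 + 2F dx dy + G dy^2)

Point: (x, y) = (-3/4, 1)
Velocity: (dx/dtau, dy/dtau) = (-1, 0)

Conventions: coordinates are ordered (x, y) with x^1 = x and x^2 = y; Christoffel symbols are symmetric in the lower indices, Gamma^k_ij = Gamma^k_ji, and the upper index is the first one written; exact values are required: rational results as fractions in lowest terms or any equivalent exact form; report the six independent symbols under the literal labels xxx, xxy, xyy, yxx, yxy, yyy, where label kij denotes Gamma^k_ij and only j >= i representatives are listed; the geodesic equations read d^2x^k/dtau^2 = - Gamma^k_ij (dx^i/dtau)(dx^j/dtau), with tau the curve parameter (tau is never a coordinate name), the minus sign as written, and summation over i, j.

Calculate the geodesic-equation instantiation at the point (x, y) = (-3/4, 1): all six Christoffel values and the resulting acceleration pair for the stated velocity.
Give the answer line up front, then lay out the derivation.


Answer: Gamma_xxx = 22656/10769, Gamma_xxy = 15088/10769, Gamma_xyy = 720/979, Gamma_yxx = -128000/10769, Gamma_yxy = -40220/10769, Gamma_yyy = -1612/979; accelerations (d^2x/dtau^2, d^2y/dtau^2) = (-22656/10769, 128000/10769)

E = 125/18, F = 59/48, G = 57/64 at the point
E_x = 0, E_y = 185/18, F_x = -103/36, F_y = 71/48, G_x = -77/24, G_y = -9/8
EG - F^2 = 10769/2304;  g^inv = (2304/10769) * [[57/64, -59/48], [-59/48, 125/18]]
first-kind symbols [ij,l] = (1/2)(d_i g_jl + d_j g_il - d_l g_ij): [xx,x] = E_x/2 = 0, [xx,y] = F_x - E_y/2 = -8, [xy,x] = E_y/2 = 185/36, [xy,y] = G_x/2 = -77/48, [yy,x] = F_y - G_x/2 = 37/12, [yy,y] = G_y/2 = -9/16
Gamma^x_ij = (G*[ij,x] - F*[ij,y])/(EG - F^2), Gamma^y_ij = (E*[ij,y] - F*[ij,x])/(EG - F^2)
Gamma_xxx = 22656/10769, Gamma_xxy = 15088/10769, Gamma_xyy = 720/979, Gamma_yxx = -128000/10769, Gamma_yxy = -40220/10769, Gamma_yyy = -1612/979
d^2x/dtau^2 = -(Gamma_xxx*(-1)^2 + 2*Gamma_xxy*(-1)*(0) + Gamma_xyy*(0)^2) = -22656/10769
d^2y/dtau^2 = -(Gamma_yxx*(-1)^2 + 2*Gamma_yxy*(-1)*(0) + Gamma_yyy*(0)^2) = 128000/10769


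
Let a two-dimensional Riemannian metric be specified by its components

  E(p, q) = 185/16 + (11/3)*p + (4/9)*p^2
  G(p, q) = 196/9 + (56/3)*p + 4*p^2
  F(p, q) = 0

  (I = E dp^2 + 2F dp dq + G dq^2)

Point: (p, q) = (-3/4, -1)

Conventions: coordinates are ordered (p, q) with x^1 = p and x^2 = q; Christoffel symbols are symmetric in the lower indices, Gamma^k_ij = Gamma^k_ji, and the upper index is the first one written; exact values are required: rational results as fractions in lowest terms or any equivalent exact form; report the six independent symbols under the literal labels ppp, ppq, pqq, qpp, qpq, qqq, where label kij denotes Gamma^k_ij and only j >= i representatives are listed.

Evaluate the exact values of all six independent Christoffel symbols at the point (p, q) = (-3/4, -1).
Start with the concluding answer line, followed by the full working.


Answer: Gamma_ppp = 24/145, Gamma_ppq = 0, Gamma_pqq = -304/435, Gamma_qpp = 0, Gamma_qpq = 12/19, Gamma_qqq = 0

E = 145/16, F = 0, G = 361/36 at the point
E_p = 3, E_q = 0, F_p = 0, F_q = 0, G_p = 38/3, G_q = 0
EG - F^2 = 52345/576;  g^inv = (576/52345) * [[361/36, 0], [0, 145/16]]
first-kind symbols [ij,l] = (1/2)(d_i g_jl + d_j g_il - d_l g_ij): [pp,p] = E_p/2 = 3/2, [pp,q] = F_p - E_q/2 = 0, [pq,p] = E_q/2 = 0, [pq,q] = G_p/2 = 19/3, [qq,p] = F_q - G_p/2 = -19/3, [qq,q] = G_q/2 = 0
Gamma^p_ij = (G*[ij,p] - F*[ij,q])/(EG - F^2), Gamma^q_ij = (E*[ij,q] - F*[ij,p])/(EG - F^2)


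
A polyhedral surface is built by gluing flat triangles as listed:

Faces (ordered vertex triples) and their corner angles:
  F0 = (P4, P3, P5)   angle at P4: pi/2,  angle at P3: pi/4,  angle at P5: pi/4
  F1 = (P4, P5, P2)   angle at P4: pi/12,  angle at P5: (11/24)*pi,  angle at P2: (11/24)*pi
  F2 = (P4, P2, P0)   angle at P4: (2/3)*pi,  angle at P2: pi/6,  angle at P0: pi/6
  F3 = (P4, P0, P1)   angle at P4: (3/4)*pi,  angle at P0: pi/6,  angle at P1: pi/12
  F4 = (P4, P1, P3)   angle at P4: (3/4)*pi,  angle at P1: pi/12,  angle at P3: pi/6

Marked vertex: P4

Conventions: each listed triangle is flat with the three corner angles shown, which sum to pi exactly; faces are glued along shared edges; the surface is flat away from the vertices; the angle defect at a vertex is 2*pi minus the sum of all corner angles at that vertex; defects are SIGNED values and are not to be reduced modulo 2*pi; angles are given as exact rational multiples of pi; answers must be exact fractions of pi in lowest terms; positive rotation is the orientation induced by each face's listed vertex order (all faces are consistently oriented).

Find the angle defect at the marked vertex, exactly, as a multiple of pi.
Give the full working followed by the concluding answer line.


Sum of corner angles at P4: (11/4)*pi
defect = 2*pi - (11/4)*pi

Answer: defect(P4) = (-3/4)*pi


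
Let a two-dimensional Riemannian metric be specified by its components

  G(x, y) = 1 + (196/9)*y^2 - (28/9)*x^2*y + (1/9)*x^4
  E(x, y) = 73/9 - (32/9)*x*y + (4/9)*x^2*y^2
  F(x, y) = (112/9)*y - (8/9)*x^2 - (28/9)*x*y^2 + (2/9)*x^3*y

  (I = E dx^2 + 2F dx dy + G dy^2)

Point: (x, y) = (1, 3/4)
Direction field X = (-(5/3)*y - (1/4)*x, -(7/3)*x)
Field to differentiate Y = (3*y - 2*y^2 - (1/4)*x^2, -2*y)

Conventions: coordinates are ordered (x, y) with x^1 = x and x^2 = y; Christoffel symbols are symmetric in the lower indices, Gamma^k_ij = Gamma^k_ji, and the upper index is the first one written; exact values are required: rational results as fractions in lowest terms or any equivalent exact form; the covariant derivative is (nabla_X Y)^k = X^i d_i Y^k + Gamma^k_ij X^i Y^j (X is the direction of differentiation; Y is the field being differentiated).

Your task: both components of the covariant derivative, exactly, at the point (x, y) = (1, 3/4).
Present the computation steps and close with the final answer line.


E = 205/36, F = 247/36, G = 397/36 at the point
E_x = -13/6, E_y = -26/9, F_x = -109/36, F_y = 8, G_x = -38/9, G_y = 266/9
EG - F^2 = 283/18;  g^inv = (18/283) * [[397/36, -247/36], [-247/36, 205/36]]
first-kind symbols [ij,l] = (1/2)(d_i g_jl + d_j g_il - d_l g_ij): [xx,x] = E_x/2 = -13/12, [xx,y] = F_x - E_y/2 = -19/12, [xy,x] = E_y/2 = -13/9, [xy,y] = G_x/2 = -19/9, [yy,x] = F_y - G_x/2 = 91/9, [yy,y] = G_y/2 = 133/9
Gamma^x_ij = (G*[ij,x] - F*[ij,y])/(EG - F^2), Gamma^y_ij = (E*[ij,y] - F*[ij,x])/(EG - F^2)
Gamma_xxx = -39/566, Gamma_xxy = -26/283, Gamma_xyy = 182/283, Gamma_yxx = -57/566, Gamma_yxy = -38/283, Gamma_yyy = 266/283
X = (-3/2, -7/3), Y = (7/8, -3/2) at the point

Answer: (nabla_X Y)^x = 83465/27168, (nabla_X Y)^y = 72997/9056


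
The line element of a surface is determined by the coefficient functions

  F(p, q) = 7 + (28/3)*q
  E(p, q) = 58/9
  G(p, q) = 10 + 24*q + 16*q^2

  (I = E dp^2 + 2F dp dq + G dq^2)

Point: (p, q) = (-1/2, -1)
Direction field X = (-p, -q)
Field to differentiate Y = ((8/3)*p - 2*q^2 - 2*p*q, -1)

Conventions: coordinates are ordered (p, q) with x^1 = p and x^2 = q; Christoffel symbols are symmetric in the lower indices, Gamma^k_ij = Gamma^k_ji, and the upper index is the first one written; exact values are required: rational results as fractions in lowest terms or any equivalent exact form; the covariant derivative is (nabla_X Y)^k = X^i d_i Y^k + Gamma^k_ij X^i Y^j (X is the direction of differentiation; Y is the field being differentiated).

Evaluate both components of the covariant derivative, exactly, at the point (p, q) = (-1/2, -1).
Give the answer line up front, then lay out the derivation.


Answer: (nabla_X Y)^p = 1222/201, (nabla_X Y)^q = 36/67

E = 58/9, F = -7/3, G = 2 at the point
E_p = 0, E_q = 0, F_p = 0, F_q = 28/3, G_p = 0, G_q = -8
EG - F^2 = 67/9;  g^inv = (9/67) * [[2, 7/3], [7/3, 58/9]]
first-kind symbols [ij,l] = (1/2)(d_i g_jl + d_j g_il - d_l g_ij): [pp,p] = E_p/2 = 0, [pp,q] = F_p - E_q/2 = 0, [pq,p] = E_q/2 = 0, [pq,q] = G_p/2 = 0, [qq,p] = F_q - G_p/2 = 28/3, [qq,q] = G_q/2 = -4
Gamma^p_ij = (G*[ij,p] - F*[ij,q])/(EG - F^2), Gamma^q_ij = (E*[ij,q] - F*[ij,p])/(EG - F^2)
Gamma_ppp = 0, Gamma_ppq = 0, Gamma_pqq = 84/67, Gamma_qpp = 0, Gamma_qpq = 0, Gamma_qqq = -36/67
X = (1/2, 1), Y = (-13/3, -1) at the point


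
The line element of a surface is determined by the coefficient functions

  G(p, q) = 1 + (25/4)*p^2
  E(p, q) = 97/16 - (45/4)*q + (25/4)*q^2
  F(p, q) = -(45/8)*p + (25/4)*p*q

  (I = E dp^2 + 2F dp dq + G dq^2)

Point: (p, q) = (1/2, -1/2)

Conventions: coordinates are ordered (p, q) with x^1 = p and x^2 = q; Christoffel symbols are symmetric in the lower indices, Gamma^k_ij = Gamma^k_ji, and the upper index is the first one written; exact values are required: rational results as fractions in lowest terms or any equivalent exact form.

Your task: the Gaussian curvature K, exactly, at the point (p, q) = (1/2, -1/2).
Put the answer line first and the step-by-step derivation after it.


Answer: K = -1600/56169

E = 53/4, F = -35/8, G = 41/16, EG - F^2 = 237/16 at the point
E_p = 0, E_q = -35/2, F_p = -35/4, F_q = 25/8, G_p = 25/4, G_q = 0
E_qq = 25/2, F_pq = 25/4, G_pp = 25/2
Evaluate Brioschi's two determinant matrices M1, M2 and divide by (EG - F^2)^2.
M1 = [[-E_qq/2 + F_pq - G_pp/2, E_p/2, F_p - E_q/2], [F_q - G_p/2, E, F], [G_q/2, F, G]] = [[-25/4, 0, 0], [0, 53/4, -35/8], [0, -35/8, 41/16]]; det M1 = -5925/64
M2 = [[0, E_q/2, G_p/2], [E_q/2, E, F], [G_p/2, F, G]] = [[0, -35/4, 25/8], [-35/4, 53/4, -35/8], [25/8, -35/8, 41/16]]; det M2 = -5525/64
det M1 - det M2 = -25/4; K = -25/4 / (237/16)^2 = -1600/56169


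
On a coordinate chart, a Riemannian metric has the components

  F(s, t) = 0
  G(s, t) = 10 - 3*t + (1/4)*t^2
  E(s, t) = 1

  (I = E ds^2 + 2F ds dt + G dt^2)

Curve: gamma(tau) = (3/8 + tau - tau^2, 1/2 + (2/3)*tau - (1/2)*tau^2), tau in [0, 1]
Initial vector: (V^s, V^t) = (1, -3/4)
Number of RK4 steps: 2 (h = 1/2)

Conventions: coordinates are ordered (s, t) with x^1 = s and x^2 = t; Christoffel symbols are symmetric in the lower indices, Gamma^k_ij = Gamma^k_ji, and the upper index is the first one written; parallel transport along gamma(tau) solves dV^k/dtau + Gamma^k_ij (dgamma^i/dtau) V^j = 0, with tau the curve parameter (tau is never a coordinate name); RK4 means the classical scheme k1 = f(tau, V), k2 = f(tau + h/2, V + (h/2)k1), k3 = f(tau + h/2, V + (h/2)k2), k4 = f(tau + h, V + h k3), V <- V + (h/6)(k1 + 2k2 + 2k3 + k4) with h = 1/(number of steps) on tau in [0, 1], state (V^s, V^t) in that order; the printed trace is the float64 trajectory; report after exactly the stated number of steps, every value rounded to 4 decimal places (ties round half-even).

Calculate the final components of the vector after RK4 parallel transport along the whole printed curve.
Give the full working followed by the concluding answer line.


gamma'(tau) = (1 - 2*tau, 2/3 - tau); f(tau, V)^k = -Gamma^k_ij(gamma(tau)) gamma'^i(tau) V^j; h = 1/2; intermediate values shown to 6 dp
curve data and Christoffel symbols at the stage parameters:
  tau = 0.000000: gamma = (0.375000, 0.500000), gamma' = (1.000000, 0.666667); Gamma_sss = 0.000000, Gamma_sst = 0.000000, Gamma_stt = 0.000000, Gamma_tss = 0.000000, Gamma_tst = 0.000000, Gamma_ttt = -0.160584
  tau = 0.250000: gamma = (0.562500, 0.635417), gamma' = (0.500000, 0.416667); Gamma_sss = 0.000000, Gamma_sst = 0.000000, Gamma_stt = 0.000000, Gamma_tss = 0.000000, Gamma_tst = 0.000000, Gamma_ttt = -0.163660
  tau = 0.500000: gamma = (0.625000, 0.708333), gamma' = (0.000000, 0.166667); Gamma_sss = 0.000000, Gamma_sst = 0.000000, Gamma_stt = 0.000000, Gamma_tss = 0.000000, Gamma_tst = 0.000000, Gamma_ttt = -0.165356
  tau = 0.750000: gamma = (0.562500, 0.718750), gamma' = (-0.500000, -0.083333); Gamma_sss = 0.000000, Gamma_sst = 0.000000, Gamma_stt = 0.000000, Gamma_tss = 0.000000, Gamma_tst = 0.000000, Gamma_ttt = -0.165600
  tau = 1.000000: gamma = (0.375000, 0.666667), gamma' = (-1.000000, -0.333333); Gamma_sss = 0.000000, Gamma_sst = 0.000000, Gamma_stt = 0.000000, Gamma_tss = 0.000000, Gamma_tst = 0.000000, Gamma_ttt = -0.164384
step 0: V^s = 1.0000, V^t = -0.7500
step 1: k1 = (0.000000, -0.080292), k2 = (0.000000, -0.052513), k3 = (0.000000, -0.052039), k4 = (0.000000, -0.021387); V <- V + (h/6)(k1 + 2k2 + 2k3 + k4): V^s = 1.0000, V^t = -0.7759
step 2: k1 = (0.000000, -0.021383), k2 = (0.000000, 0.010781), k3 = (0.000000, 0.010670), k4 = (0.000000, 0.042223); V <- V + (h/6)(k1 + 2k2 + 2k3 + k4): V^s = 1.0000, V^t = -0.7706

Answer: V^s = 1.0000, V^t = -0.7706
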